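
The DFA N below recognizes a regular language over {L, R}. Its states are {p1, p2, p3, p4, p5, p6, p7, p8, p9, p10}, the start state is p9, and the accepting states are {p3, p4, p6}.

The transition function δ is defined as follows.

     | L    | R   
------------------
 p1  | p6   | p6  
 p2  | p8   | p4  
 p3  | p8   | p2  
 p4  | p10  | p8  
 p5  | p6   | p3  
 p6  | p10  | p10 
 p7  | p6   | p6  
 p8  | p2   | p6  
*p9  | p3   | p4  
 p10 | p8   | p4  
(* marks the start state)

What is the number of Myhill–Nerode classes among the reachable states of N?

First remove the unreachable states {p1,p5,p7}; 7 states remain.
Initial partition by acceptance: {p3,p4,p6} | {p2,p8,p9,p10}.
Split {p2,p8,p9,p10} by δ(·,L) → {p2,p8,p10} and {p9}.
Stable partition: {p3,p4,p6} | {p2,p8,p10} | {p9} — 3 equivalence classes.

3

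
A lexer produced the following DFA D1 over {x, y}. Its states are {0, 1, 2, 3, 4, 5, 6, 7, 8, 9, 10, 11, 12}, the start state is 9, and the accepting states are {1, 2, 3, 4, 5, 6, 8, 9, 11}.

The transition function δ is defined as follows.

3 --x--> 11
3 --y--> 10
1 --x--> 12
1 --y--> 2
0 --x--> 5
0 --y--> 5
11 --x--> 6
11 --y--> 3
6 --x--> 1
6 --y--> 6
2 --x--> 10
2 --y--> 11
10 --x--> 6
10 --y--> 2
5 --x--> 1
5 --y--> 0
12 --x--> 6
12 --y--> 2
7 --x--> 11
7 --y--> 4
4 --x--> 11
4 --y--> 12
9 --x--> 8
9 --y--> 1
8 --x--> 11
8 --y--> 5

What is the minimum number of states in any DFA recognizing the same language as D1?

10

Reachable states from the start: {0,1,2,3,5,6,8,9,10,11,12}. Unreachable: {4,7} — drop them.
P0 = {1,2,3,5,6,8,9,11} | {0,10,12}.
Refine {1,2,3,5,6,8,9,11} on symbol x: members go to different blocks, giving {3,5,6,8,9,11} and {1,2}.
Refine {3,5,6,8,9,11} on symbol x: members go to different blocks, giving {3,8,9,11} and {5,6}.
On input x, block {3,8,9,11} splits into {3,8,9} and {11}.
Split {3,8,9} by δ(·,x) → {3,8} and {9}.
Split {3,8} by δ(·,y) → {3} and {8}.
On input y, block {0,10,12} splits into {10,12} and {0}.
Refine {1,2} on symbol y: members go to different blocks, giving {1} and {2}.
Split {5,6} by δ(·,y) → {5} and {6}.
The partition is now stable with 10 blocks: {3} | {10,12} | {1} | {5} | {11} | {9} | {8} | {0} | {2} | {6}.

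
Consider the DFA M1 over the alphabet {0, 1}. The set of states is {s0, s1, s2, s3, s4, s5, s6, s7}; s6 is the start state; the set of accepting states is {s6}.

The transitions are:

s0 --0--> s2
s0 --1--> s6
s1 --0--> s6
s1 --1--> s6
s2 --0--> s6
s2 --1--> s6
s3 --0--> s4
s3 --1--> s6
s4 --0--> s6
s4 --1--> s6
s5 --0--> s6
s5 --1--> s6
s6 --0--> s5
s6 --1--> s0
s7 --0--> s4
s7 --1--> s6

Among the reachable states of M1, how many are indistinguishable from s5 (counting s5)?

Reachable states from the start: {s0,s2,s5,s6}. Unreachable: {s1,s3,s4,s7} — drop them.
Initial partition by acceptance: {s6} | {s0,s2,s5}.
Refine {s0,s2,s5} on symbol 0: members go to different blocks, giving {s2,s5} and {s0}.
The partition is now stable with 3 blocks: {s6} | {s2,s5} | {s0}.
The equivalence class containing s5 is {s2,s5}, of size 2.

2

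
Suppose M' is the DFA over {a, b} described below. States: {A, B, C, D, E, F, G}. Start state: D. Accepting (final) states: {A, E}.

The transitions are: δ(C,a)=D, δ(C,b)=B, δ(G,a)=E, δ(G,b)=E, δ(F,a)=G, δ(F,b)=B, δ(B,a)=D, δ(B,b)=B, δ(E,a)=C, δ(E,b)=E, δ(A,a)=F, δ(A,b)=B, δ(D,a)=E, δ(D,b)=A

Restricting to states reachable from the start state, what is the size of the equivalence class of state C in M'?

2

All states are reachable from the start state.
P0 = {A,E} | {B,C,D,F,G}.
On input b, block {A,E} splits into {A} and {E}.
Refine {B,C,D,F,G} on symbol a: members go to different blocks, giving {B,C,F} and {D,G}.
Split {D,G} by δ(·,b) → {D} and {G}.
Split {B,C,F} by δ(·,a) → {B,C} and {F}.
The partition is now stable with 6 blocks: {A} | {B,C} | {E} | {D} | {G} | {F}.
State C belongs to the block {B,C}, which has 2 states.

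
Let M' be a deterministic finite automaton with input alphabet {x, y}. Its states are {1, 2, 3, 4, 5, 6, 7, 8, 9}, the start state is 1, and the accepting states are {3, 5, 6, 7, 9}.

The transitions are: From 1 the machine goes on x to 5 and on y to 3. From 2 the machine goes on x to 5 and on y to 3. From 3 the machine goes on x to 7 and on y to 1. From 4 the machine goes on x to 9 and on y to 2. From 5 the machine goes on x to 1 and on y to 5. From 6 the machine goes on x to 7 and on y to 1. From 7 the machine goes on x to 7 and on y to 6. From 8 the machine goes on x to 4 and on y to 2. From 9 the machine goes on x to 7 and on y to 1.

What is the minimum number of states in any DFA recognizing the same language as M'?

States {2,4,8,9} cannot be reached from the start state, so discard them.
Start with accepting vs non-accepting: {3,5,6,7} | {1}.
Refine {3,5,6,7} on symbol x: members go to different blocks, giving {3,6,7} and {5}.
Refine {3,6,7} on symbol y: members go to different blocks, giving {3,6} and {7}.
No further refinement is possible. Final partition (4 blocks): {3,6} | {1} | {5} | {7}.

4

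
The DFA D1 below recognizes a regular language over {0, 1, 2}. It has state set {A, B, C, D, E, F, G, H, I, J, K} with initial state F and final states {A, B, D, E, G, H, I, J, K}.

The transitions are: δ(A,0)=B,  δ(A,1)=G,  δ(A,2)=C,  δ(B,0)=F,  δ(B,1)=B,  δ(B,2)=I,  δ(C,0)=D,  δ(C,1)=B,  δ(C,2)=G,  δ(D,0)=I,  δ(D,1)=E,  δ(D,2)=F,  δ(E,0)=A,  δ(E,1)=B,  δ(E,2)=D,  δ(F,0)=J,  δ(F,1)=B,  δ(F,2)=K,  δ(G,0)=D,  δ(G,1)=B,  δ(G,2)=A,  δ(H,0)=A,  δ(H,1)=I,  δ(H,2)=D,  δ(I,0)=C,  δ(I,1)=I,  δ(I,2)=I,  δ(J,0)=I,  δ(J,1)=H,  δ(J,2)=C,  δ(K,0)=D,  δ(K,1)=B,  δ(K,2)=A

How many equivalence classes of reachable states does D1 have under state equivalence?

Every state is reachable, so we keep all 11.
Initial partition by acceptance: {A,B,D,E,G,H,I,J,K} | {C,F}.
On input 0, block {A,B,D,E,G,H,I,J,K} splits into {A,D,E,G,H,J,K} and {B,I}.
Refine {A,D,E,G,H,J,K} on symbol 0: members go to different blocks, giving {E,G,H,K} and {A,D,J}.
The partition is now stable with 4 blocks: {E,G,H,K} | {C,F} | {B,I} | {A,D,J}.

4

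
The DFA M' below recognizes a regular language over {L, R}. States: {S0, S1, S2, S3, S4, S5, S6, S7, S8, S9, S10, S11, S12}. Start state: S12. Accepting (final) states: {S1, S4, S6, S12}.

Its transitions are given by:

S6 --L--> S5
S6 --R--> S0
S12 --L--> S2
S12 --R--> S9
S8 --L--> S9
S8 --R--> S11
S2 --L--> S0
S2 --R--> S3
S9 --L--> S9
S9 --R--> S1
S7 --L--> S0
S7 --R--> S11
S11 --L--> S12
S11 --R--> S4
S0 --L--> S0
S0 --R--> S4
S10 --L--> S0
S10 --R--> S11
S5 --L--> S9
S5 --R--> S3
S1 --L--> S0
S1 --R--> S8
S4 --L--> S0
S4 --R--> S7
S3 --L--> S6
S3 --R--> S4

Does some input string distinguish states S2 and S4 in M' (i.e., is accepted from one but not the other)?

Yes

First remove the unreachable states {S10}; 12 states remain.
Start with accepting vs non-accepting: {S1,S4,S6,S12} | {S0,S2,S3,S5,S7,S8,S9,S11}.
Refine {S0,S2,S3,S5,S7,S8,S9,S11} on symbol L: members go to different blocks, giving {S0,S2,S5,S7,S8,S9} and {S3,S11}.
Refine {S0,S2,S5,S7,S8,S9} on symbol R: members go to different blocks, giving {S2,S5,S7,S8} and {S0,S9}.
Refine {S1,S4,S6,S12} on symbol L: members go to different blocks, giving {S1,S4} and {S6,S12}.
No further refinement is possible. Final partition (5 blocks): {S1,S4} | {S2,S5,S7,S8} | {S3,S11} | {S0,S9} | {S6,S12}.
S2 and S4 end up in different blocks, so they are distinguishable. For instance, the string 'ε' is accepted from only S4.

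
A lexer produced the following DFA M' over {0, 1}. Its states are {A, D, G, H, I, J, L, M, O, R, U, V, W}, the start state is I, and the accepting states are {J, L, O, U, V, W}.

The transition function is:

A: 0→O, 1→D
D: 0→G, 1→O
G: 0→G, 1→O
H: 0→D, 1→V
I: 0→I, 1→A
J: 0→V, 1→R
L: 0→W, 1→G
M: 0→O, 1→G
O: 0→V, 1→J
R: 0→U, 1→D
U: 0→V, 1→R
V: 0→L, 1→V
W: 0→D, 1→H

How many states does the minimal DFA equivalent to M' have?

States {M} cannot be reached from the start state, so discard them.
Initial partition by acceptance: {J,L,O,U,V,W} | {A,D,G,H,I,R}.
Split {J,L,O,U,V,W} by δ(·,0) → {J,L,O,U,V} and {W}.
Refine {J,L,O,U,V} on symbol 0: members go to different blocks, giving {J,O,U,V} and {L}.
Split {J,O,U,V} by δ(·,0) → {J,O,U} and {V}.
On input 1, block {J,O,U} splits into {J,U} and {O}.
Refine {A,D,G,H,I,R} on symbol 0: members go to different blocks, giving {D,G,H,I} and {A} and {R}.
Refine {D,G,H,I} on symbol 1: members go to different blocks, giving {D,G} and {I} and {H}.
No further refinement is possible. Final partition (10 blocks): {J,U} | {D,G} | {W} | {L} | {V} | {O} | {A} | {R} | {I} | {H}.

10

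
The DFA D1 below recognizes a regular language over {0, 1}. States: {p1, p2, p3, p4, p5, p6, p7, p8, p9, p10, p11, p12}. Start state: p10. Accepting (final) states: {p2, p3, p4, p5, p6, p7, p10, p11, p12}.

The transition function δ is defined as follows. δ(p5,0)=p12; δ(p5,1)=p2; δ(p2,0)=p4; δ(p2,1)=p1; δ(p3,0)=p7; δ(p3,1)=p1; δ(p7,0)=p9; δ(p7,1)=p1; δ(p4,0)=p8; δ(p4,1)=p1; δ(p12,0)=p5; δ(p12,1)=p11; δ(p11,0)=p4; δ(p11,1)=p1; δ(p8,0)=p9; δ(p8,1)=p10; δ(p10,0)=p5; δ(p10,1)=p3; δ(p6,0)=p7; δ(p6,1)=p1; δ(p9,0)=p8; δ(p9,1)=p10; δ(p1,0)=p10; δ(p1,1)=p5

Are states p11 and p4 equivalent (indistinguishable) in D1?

Reachable states from the start: {p1,p2,p3,p4,p5,p7,p8,p9,p10,p11,p12}. Unreachable: {p6} — drop them.
Initial partition by acceptance: {p2,p3,p4,p5,p7,p10,p11,p12} | {p1,p8,p9}.
Refine {p2,p3,p4,p5,p7,p10,p11,p12} on symbol 0: members go to different blocks, giving {p2,p3,p5,p10,p11,p12} and {p4,p7}.
Refine {p2,p3,p5,p10,p11,p12} on symbol 0: members go to different blocks, giving {p2,p3,p11} and {p5,p10,p12}.
Refine {p1,p8,p9} on symbol 0: members go to different blocks, giving {p8,p9} and {p1}.
The partition is now stable with 5 blocks: {p2,p3,p11} | {p8,p9} | {p4,p7} | {p5,p10,p12} | {p1}.
p11 and p4 end up in different blocks, so they are distinguishable. For instance, the string '0' is accepted from only p11.

No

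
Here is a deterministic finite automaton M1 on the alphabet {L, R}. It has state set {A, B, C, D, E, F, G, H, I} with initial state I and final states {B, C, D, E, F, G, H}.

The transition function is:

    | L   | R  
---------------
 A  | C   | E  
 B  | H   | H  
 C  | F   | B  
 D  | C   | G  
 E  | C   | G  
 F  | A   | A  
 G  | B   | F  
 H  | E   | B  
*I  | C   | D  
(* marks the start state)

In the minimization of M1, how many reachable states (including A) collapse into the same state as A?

All states are reachable from the start state.
Initial partition by acceptance: {B,C,D,E,F,G,H} | {A,I}.
Refine {B,C,D,E,F,G,H} on symbol L: members go to different blocks, giving {B,C,D,E,G,H} and {F}.
Refine {B,C,D,E,G,H} on symbol L: members go to different blocks, giving {B,D,E,G,H} and {C}.
Split {B,D,E,G,H} by δ(·,L) → {B,G,H} and {D,E}.
Split {B,G,H} by δ(·,L) → {B,G} and {H}.
Refine {B,G} on symbol L: members go to different blocks, giving {B} and {G}.
The partition is now stable with 7 blocks: {B} | {A,I} | {F} | {C} | {D,E} | {H} | {G}.
The equivalence class containing A is {A,I}, of size 2.

2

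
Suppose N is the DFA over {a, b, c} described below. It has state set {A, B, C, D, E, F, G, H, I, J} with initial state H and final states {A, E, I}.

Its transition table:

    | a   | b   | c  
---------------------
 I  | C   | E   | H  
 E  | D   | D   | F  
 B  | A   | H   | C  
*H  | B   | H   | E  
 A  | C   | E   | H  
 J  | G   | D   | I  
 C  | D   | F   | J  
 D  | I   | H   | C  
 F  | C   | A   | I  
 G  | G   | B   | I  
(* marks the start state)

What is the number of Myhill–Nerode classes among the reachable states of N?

7

P0 = {A,E,I} | {B,C,D,F,G,H,J}.
On input b, block {A,E,I} splits into {A,I} and {E}.
On input a, block {B,C,D,F,G,H,J} splits into {C,F,G,H,J} and {B,D}.
On input a, block {C,F,G,H,J} splits into {F,G,J} and {C,H}.
Split {F,G,J} by δ(·,a) → {G,J} and {F}.
Refine {C,H} on symbol b: members go to different blocks, giving {C} and {H}.
The partition is now stable with 7 blocks: {A,I} | {G,J} | {E} | {B,D} | {C} | {F} | {H}.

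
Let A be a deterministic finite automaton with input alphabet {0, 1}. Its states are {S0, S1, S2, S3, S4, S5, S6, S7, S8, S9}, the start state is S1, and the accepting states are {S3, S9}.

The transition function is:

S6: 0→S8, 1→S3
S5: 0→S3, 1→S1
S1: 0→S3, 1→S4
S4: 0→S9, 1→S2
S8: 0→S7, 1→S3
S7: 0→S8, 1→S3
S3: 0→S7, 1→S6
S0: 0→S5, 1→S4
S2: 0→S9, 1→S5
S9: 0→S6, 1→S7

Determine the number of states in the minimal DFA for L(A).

3

Reachable states from the start: {S1,S2,S3,S4,S5,S6,S7,S8,S9}. Unreachable: {S0} — drop them.
P0 = {S3,S9} | {S1,S2,S4,S5,S6,S7,S8}.
On input 0, block {S1,S2,S4,S5,S6,S7,S8} splits into {S1,S2,S4,S5} and {S6,S7,S8}.
No further refinement is possible. Final partition (3 blocks): {S3,S9} | {S1,S2,S4,S5} | {S6,S7,S8}.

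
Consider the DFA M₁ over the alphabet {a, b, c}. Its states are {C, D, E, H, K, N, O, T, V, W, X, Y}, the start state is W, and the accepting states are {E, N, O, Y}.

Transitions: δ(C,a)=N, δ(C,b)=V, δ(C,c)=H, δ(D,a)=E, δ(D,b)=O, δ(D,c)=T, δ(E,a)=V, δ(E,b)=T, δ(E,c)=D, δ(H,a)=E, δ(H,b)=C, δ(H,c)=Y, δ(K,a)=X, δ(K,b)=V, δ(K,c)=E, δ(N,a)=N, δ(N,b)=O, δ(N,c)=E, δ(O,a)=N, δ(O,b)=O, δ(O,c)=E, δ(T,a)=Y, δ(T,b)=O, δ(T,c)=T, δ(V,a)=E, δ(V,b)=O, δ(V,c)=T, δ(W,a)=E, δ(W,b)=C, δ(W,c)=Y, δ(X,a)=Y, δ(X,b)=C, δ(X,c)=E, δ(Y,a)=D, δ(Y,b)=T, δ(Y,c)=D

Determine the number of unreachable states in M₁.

No path from W leads to K, X; the other 10 states are all reachable.

2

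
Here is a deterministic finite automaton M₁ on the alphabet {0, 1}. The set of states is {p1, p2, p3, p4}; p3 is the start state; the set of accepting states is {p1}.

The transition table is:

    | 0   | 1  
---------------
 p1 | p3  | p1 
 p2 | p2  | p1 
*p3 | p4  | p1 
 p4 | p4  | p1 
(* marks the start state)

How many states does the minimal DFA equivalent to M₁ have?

First remove the unreachable states {p2}; 3 states remain.
Initial partition by acceptance: {p1} | {p3,p4}.
The partition is now stable with 2 blocks: {p1} | {p3,p4}.

2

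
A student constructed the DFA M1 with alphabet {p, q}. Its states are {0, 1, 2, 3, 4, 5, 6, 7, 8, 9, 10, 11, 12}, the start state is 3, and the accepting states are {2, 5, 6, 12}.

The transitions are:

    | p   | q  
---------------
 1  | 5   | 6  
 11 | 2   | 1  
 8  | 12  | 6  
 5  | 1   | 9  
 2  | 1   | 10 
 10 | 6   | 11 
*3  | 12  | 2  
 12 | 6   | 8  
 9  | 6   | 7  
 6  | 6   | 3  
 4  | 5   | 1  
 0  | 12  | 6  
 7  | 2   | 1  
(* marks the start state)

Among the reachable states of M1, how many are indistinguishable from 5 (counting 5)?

First remove the unreachable states {0,4}; 11 states remain.
Initial partition by acceptance: {2,5,6,12} | {1,3,7,8,9,10,11}.
Refine {2,5,6,12} on symbol p: members go to different blocks, giving {2,5} and {6,12}.
Refine {1,3,7,8,9,10,11} on symbol p: members go to different blocks, giving {3,8,9,10} and {1,7,11}.
On input q, block {3,8,9,10} splits into {9,10} and {3} and {8}.
Split {6,12} by δ(·,q) → {6} and {12}.
On input q, block {1,7,11} splits into {7,11} and {1}.
Stable partition: {2,5} | {9,10} | {6} | {7,11} | {3} | {8} | {12} | {1} — 8 equivalence classes.
State 5 belongs to the block {2,5}, which has 2 states.

2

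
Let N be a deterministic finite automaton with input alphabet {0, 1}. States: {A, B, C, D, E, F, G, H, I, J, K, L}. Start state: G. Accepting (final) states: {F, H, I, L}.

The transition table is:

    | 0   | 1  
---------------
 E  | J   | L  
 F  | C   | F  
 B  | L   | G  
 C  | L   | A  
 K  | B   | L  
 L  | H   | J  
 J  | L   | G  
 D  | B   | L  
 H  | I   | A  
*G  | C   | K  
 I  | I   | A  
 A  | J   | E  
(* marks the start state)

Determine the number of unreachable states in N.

2

BFS from G reaches {A, B, C, E, G, H, I, J, K, L}; the 2 state(s) D, F are never visited.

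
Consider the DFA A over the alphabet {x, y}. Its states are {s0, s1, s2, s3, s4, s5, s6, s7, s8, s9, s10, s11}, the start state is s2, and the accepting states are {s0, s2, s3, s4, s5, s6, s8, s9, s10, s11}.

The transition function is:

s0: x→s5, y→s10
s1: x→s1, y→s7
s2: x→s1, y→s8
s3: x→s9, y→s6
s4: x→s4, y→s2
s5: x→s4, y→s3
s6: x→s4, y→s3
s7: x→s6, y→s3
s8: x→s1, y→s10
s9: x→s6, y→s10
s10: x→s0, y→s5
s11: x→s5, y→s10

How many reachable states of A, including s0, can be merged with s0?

First remove the unreachable states {s11}; 11 states remain.
P0 = {s0,s2,s3,s4,s5,s6,s8,s9,s10} | {s1,s7}.
Refine {s0,s2,s3,s4,s5,s6,s8,s9,s10} on symbol x: members go to different blocks, giving {s0,s3,s4,s5,s6,s9,s10} and {s2,s8}.
On input y, block {s0,s3,s4,s5,s6,s9,s10} splits into {s0,s3,s5,s6,s9,s10} and {s4}.
On input x, block {s0,s3,s5,s6,s9,s10} splits into {s0,s3,s9,s10} and {s5,s6}.
On input x, block {s0,s3,s9,s10} splits into {s0,s9} and {s3,s10}.
Refine {s1,s7} on symbol x: members go to different blocks, giving {s1} and {s7}.
Refine {s2,s8} on symbol y: members go to different blocks, giving {s2} and {s8}.
Stable partition: {s0,s9} | {s1} | {s2} | {s4} | {s5,s6} | {s3,s10} | {s7} | {s8} — 8 equivalence classes.
The equivalence class containing s0 is {s0,s9}, of size 2.

2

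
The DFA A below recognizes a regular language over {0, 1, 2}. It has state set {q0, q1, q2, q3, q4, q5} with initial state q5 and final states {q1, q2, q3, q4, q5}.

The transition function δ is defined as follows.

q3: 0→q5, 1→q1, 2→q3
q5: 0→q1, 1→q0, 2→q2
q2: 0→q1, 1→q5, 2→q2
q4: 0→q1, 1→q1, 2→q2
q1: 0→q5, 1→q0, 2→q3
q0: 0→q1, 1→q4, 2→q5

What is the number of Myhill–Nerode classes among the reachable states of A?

P0 = {q1,q2,q3,q4,q5} | {q0}.
Refine {q1,q2,q3,q4,q5} on symbol 1: members go to different blocks, giving {q2,q3,q4} and {q1,q5}.
The partition is now stable with 3 blocks: {q2,q3,q4} | {q0} | {q1,q5}.

3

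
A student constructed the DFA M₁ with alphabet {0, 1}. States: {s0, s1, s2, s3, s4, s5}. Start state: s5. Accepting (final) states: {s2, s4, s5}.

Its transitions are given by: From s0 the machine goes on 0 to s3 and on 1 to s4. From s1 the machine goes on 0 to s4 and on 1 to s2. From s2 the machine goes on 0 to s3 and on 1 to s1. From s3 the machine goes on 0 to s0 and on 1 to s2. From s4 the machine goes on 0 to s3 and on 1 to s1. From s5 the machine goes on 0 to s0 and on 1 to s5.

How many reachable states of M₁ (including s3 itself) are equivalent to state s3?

2

Every state is reachable, so we keep all 6.
Start with accepting vs non-accepting: {s2,s4,s5} | {s0,s1,s3}.
Split {s2,s4,s5} by δ(·,1) → {s2,s4} and {s5}.
On input 0, block {s0,s1,s3} splits into {s0,s3} and {s1}.
Stable partition: {s2,s4} | {s0,s3} | {s5} | {s1} — 4 equivalence classes.
State s3 belongs to the block {s0,s3}, which has 2 states.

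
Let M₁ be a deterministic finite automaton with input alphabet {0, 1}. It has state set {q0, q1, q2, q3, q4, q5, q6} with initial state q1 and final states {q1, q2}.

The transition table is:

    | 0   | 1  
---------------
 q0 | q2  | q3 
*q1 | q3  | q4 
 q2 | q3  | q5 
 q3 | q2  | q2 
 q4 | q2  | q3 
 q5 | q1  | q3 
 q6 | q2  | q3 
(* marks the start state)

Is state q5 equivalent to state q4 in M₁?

Yes

States {q0,q6} cannot be reached from the start state, so discard them.
Initial partition by acceptance: {q1,q2} | {q3,q4,q5}.
Split {q3,q4,q5} by δ(·,1) → {q4,q5} and {q3}.
No further refinement is possible. Final partition (3 blocks): {q1,q2} | {q4,q5} | {q3}.
q5 and q4 lie in the same block of the stable partition, so they are equivalent — no string distinguishes them.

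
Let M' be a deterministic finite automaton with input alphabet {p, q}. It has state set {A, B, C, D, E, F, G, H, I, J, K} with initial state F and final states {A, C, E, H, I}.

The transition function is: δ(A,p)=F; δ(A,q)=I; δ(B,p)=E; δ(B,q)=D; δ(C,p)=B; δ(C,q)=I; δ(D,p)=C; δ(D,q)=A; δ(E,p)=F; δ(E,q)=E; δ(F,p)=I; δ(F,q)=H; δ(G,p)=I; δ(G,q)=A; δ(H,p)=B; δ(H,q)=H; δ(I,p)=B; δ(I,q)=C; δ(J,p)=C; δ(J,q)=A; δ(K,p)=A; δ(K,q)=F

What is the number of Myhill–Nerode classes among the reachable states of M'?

6

First remove the unreachable states {G,J,K}; 8 states remain.
Start with accepting vs non-accepting: {A,C,E,H,I} | {B,D,F}.
Refine {B,D,F} on symbol q: members go to different blocks, giving {D,F} and {B}.
Refine {A,C,E,H,I} on symbol p: members go to different blocks, giving {C,H,I} and {A,E}.
Refine {D,F} on symbol q: members go to different blocks, giving {D} and {F}.
On input q, block {A,E} splits into {A} and {E}.
No further refinement is possible. Final partition (6 blocks): {C,H,I} | {D} | {B} | {A} | {F} | {E}.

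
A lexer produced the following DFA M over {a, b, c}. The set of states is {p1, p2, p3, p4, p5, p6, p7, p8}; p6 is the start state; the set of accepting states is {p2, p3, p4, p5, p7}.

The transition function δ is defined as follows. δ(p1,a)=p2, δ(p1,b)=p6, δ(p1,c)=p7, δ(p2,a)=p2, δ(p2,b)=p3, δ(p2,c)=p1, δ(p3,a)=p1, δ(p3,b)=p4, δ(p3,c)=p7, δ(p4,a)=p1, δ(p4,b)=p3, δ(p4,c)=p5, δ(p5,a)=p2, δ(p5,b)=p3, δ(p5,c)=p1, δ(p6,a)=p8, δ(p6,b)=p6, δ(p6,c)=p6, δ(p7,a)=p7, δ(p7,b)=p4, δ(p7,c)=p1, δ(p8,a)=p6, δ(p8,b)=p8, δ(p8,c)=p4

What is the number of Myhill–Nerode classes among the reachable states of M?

Every state is reachable, so we keep all 8.
Initial partition by acceptance: {p2,p3,p4,p5,p7} | {p1,p6,p8}.
Refine {p2,p3,p4,p5,p7} on symbol a: members go to different blocks, giving {p2,p5,p7} and {p3,p4}.
Refine {p1,p6,p8} on symbol a: members go to different blocks, giving {p6,p8} and {p1}.
On input c, block {p6,p8} splits into {p6} and {p8}.
The partition is now stable with 5 blocks: {p2,p5,p7} | {p6} | {p3,p4} | {p1} | {p8}.

5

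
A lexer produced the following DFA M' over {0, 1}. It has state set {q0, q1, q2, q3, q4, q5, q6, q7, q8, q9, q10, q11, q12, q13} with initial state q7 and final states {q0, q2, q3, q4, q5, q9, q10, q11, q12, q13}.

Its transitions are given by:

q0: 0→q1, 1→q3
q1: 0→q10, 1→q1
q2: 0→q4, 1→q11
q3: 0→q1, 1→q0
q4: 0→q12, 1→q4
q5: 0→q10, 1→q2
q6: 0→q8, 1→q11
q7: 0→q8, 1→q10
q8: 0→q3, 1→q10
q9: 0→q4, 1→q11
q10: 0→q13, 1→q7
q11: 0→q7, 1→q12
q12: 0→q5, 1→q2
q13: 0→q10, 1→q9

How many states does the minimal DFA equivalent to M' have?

First remove the unreachable states {q6}; 13 states remain.
P0 = {q0,q2,q3,q4,q5,q9,q10,q11,q12,q13} | {q1,q7,q8}.
Refine {q0,q2,q3,q4,q5,q9,q10,q11,q12,q13} on symbol 0: members go to different blocks, giving {q2,q4,q5,q9,q10,q12,q13} and {q0,q3,q11}.
Refine {q2,q4,q5,q9,q10,q12,q13} on symbol 1: members go to different blocks, giving {q4,q5,q12,q13} and {q2,q9} and {q10}.
Split {q4,q5,q12,q13} by δ(·,0) → {q4,q12} and {q5,q13}.
Refine {q4,q12} on symbol 0: members go to different blocks, giving {q4} and {q12}.
On input 0, block {q1,q7,q8} splits into {q1} and {q7} and {q8}.
Refine {q0,q3,q11} on symbol 0: members go to different blocks, giving {q0,q3} and {q11}.
No further refinement is possible. Final partition (10 blocks): {q4} | {q1} | {q0,q3} | {q2,q9} | {q10} | {q5,q13} | {q12} | {q7} | {q8} | {q11}.

10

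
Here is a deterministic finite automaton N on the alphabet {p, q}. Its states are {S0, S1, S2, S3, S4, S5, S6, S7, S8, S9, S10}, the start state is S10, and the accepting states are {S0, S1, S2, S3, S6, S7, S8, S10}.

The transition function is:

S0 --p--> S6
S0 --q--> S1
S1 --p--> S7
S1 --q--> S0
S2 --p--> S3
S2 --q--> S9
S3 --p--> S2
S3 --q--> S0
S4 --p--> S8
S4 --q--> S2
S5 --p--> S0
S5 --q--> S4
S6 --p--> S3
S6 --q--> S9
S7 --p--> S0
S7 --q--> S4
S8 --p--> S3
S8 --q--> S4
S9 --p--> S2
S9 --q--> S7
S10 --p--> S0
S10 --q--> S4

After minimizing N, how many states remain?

Reachable states from the start: {S0,S1,S2,S3,S4,S6,S7,S8,S9,S10}. Unreachable: {S5} — drop them.
Start with accepting vs non-accepting: {S0,S1,S2,S3,S6,S7,S8,S10} | {S4,S9}.
Refine {S0,S1,S2,S3,S6,S7,S8,S10} on symbol q: members go to different blocks, giving {S2,S6,S7,S8,S10} and {S0,S1,S3}.
The partition is now stable with 3 blocks: {S2,S6,S7,S8,S10} | {S4,S9} | {S0,S1,S3}.

3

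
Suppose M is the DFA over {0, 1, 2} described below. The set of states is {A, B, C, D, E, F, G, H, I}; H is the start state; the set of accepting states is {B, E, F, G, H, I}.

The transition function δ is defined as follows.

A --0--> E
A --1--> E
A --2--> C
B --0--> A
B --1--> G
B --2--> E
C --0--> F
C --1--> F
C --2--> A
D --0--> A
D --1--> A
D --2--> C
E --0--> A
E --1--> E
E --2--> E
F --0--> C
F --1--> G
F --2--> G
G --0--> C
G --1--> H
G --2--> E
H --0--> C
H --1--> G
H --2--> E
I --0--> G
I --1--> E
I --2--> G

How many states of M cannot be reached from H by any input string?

Starting at H and following transitions, the reachable set is {A, C, E, F, G, H}. That leaves B, D, I unreachable — 3 in total.

3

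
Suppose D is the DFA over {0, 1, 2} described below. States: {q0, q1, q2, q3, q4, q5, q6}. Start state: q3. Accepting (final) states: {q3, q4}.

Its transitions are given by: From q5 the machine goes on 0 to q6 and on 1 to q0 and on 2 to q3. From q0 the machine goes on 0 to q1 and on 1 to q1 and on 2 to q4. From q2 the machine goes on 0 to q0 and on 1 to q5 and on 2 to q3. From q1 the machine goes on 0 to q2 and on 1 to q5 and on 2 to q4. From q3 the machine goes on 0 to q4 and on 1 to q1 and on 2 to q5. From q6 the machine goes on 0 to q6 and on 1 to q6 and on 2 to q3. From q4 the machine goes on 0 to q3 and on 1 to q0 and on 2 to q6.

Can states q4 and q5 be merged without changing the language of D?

No

Every state is reachable, so we keep all 7.
Initial partition by acceptance: {q3,q4} | {q0,q1,q2,q5,q6}.
No further refinement is possible. Final partition (2 blocks): {q3,q4} | {q0,q1,q2,q5,q6}.
q4 and q5 end up in different blocks, so they are distinguishable. For instance, the string 'ε' is accepted from only q4.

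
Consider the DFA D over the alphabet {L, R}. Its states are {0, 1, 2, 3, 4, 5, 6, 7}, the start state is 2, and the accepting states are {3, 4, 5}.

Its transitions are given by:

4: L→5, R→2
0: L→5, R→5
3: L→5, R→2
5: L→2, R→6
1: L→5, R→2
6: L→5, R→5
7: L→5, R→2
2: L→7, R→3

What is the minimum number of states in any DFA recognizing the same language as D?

First remove the unreachable states {0,1,4}; 5 states remain.
Initial partition by acceptance: {3,5} | {2,6,7}.
On input L, block {3,5} splits into {3} and {5}.
Split {2,6,7} by δ(·,L) → {6,7} and {2}.
On input R, block {6,7} splits into {6} and {7}.
No further refinement is possible. Final partition (5 blocks): {3} | {6} | {5} | {2} | {7}.

5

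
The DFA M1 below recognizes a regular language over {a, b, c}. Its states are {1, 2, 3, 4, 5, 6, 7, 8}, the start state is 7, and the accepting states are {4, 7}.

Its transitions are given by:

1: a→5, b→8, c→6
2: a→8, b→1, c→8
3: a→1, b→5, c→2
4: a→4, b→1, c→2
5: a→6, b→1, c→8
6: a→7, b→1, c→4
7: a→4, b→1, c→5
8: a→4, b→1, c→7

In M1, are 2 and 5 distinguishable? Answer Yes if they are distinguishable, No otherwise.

No

States {3} cannot be reached from the start state, so discard them.
Initial partition by acceptance: {4,7} | {1,2,5,6,8}.
Split {1,2,5,6,8} by δ(·,a) → {1,2,5} and {6,8}.
Split {1,2,5} by δ(·,a) → {2,5} and {1}.
The partition is now stable with 4 blocks: {4,7} | {2,5} | {6,8} | {1}.
2 and 5 lie in the same block of the stable partition, so they are equivalent — no string distinguishes them.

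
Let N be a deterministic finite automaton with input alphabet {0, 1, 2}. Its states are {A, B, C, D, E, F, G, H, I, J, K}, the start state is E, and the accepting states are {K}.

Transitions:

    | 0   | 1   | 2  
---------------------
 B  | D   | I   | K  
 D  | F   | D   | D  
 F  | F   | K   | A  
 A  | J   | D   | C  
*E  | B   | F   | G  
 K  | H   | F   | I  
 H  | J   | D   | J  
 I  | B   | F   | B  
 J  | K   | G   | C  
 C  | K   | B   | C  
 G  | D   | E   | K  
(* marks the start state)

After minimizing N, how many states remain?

7

Start with accepting vs non-accepting: {K} | {A,B,C,D,E,F,G,H,I,J}.
Refine {A,B,C,D,E,F,G,H,I,J} on symbol 0: members go to different blocks, giving {A,B,D,E,F,G,H,I} and {C,J}.
Split {A,B,D,E,F,G,H,I} by δ(·,0) → {B,D,E,F,G,I} and {A,H}.
Split {B,D,E,F,G,I} by δ(·,1) → {B,D,E,G,I} and {F}.
Refine {B,D,E,G,I} on symbol 0: members go to different blocks, giving {B,E,G,I} and {D}.
On input 0, block {B,E,G,I} splits into {B,G} and {E,I}.
No further refinement is possible. Final partition (7 blocks): {K} | {B,G} | {C,J} | {A,H} | {F} | {D} | {E,I}.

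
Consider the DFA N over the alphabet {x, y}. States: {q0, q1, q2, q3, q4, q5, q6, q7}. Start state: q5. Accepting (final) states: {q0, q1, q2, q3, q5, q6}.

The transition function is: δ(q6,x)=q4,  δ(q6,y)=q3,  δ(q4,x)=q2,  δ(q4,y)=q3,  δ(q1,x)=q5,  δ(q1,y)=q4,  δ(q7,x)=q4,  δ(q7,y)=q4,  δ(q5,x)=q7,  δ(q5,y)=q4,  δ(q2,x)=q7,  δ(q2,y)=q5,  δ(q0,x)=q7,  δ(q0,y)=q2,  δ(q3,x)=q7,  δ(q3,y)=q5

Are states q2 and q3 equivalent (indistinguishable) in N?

Yes

States {q0,q1,q6} cannot be reached from the start state, so discard them.
P0 = {q2,q3,q5} | {q4,q7}.
Refine {q2,q3,q5} on symbol y: members go to different blocks, giving {q2,q3} and {q5}.
Refine {q4,q7} on symbol x: members go to different blocks, giving {q4} and {q7}.
No further refinement is possible. Final partition (4 blocks): {q2,q3} | {q4} | {q5} | {q7}.
q2 and q3 lie in the same block of the stable partition, so they are equivalent — no string distinguishes them.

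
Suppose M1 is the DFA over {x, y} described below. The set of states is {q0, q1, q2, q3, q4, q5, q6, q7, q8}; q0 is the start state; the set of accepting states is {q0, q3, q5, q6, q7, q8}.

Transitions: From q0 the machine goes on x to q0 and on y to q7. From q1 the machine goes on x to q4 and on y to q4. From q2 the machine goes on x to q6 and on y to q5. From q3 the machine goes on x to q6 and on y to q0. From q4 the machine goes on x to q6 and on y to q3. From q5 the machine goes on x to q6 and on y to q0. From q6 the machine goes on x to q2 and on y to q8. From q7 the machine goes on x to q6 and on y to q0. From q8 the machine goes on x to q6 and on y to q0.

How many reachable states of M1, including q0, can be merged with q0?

1

First remove the unreachable states {q1,q3,q4}; 6 states remain.
Start with accepting vs non-accepting: {q0,q5,q6,q7,q8} | {q2}.
Split {q0,q5,q6,q7,q8} by δ(·,x) → {q0,q5,q7,q8} and {q6}.
Split {q0,q5,q7,q8} by δ(·,x) → {q5,q7,q8} and {q0}.
No further refinement is possible. Final partition (4 blocks): {q5,q7,q8} | {q2} | {q6} | {q0}.
The equivalence class containing q0 is {q0}, of size 1.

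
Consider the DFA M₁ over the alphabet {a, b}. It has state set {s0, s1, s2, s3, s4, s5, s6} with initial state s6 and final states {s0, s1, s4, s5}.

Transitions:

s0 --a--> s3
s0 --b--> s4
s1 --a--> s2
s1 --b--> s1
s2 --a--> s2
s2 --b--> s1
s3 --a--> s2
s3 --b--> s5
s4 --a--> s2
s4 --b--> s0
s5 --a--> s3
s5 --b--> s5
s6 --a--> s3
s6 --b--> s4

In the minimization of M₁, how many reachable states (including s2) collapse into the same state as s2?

Initial partition by acceptance: {s0,s1,s4,s5} | {s2,s3,s6}.
The partition is now stable with 2 blocks: {s0,s1,s4,s5} | {s2,s3,s6}.
The equivalence class containing s2 is {s2,s3,s6}, of size 3.

3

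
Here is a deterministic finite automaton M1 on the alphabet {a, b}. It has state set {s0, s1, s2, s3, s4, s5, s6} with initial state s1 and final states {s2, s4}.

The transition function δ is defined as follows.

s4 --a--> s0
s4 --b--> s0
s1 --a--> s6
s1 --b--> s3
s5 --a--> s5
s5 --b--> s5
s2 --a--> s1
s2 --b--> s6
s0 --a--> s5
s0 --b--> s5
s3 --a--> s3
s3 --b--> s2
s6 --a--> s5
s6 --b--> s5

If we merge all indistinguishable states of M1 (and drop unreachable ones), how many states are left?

Reachable states from the start: {s1,s2,s3,s5,s6}. Unreachable: {s0,s4} — drop them.
Start with accepting vs non-accepting: {s2} | {s1,s3,s5,s6}.
On input b, block {s1,s3,s5,s6} splits into {s1,s5,s6} and {s3}.
Split {s1,s5,s6} by δ(·,b) → {s5,s6} and {s1}.
Stable partition: {s2} | {s5,s6} | {s3} | {s1} — 4 equivalence classes.

4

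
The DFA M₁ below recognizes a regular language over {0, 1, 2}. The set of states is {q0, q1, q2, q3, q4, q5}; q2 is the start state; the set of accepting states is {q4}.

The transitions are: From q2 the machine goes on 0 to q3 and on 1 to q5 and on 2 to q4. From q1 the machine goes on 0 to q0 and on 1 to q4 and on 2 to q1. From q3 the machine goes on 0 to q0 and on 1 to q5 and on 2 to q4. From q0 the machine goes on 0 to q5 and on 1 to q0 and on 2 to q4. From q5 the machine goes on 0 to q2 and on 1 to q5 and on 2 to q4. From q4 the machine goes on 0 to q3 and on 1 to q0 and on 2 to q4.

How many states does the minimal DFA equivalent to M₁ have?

First remove the unreachable states {q1}; 5 states remain.
Initial partition by acceptance: {q4} | {q0,q2,q3,q5}.
The partition is now stable with 2 blocks: {q4} | {q0,q2,q3,q5}.

2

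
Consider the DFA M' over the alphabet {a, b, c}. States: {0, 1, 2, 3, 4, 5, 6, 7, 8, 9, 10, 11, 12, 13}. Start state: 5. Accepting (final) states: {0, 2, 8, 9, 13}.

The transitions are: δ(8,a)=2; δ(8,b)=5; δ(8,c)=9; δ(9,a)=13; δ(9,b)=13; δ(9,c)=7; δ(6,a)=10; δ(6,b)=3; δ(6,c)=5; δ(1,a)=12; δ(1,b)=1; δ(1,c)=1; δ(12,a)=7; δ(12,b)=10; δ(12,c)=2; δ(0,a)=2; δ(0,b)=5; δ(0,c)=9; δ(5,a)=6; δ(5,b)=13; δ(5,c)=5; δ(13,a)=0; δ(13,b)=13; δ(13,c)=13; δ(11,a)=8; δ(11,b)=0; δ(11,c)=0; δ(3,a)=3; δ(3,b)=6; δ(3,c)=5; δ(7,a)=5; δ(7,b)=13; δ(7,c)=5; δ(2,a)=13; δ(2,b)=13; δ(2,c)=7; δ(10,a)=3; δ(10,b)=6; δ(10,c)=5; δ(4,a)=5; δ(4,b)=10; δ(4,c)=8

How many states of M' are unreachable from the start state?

5

No path from 5 leads to 1, 4, 8, 11, 12; the other 9 states are all reachable.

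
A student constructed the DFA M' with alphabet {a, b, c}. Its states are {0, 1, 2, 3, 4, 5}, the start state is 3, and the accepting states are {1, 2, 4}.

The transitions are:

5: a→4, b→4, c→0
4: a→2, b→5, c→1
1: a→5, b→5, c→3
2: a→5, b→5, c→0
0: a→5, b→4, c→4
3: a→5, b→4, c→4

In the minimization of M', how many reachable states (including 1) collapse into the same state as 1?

2

P0 = {1,2,4} | {0,3,5}.
Split {1,2,4} by δ(·,a) → {1,2} and {4}.
Split {0,3,5} by δ(·,a) → {0,3} and {5}.
No further refinement is possible. Final partition (4 blocks): {1,2} | {0,3} | {4} | {5}.
The equivalence class containing 1 is {1,2}, of size 2.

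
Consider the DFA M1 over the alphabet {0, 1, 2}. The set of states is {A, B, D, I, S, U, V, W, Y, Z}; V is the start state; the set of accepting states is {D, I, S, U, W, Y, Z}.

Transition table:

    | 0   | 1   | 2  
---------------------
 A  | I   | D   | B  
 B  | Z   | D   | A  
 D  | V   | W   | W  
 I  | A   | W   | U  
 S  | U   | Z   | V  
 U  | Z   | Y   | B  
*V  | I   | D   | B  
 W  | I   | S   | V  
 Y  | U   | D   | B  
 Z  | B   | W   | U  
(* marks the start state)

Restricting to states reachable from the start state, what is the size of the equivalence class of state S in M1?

2

Every state is reachable, so we keep all 10.
Start with accepting vs non-accepting: {D,I,S,U,W,Y,Z} | {A,B,V}.
Refine {D,I,S,U,W,Y,Z} on symbol 0: members go to different blocks, giving {S,U,W,Y} and {D,I,Z}.
Refine {S,U,W,Y} on symbol 0: members go to different blocks, giving {S,Y} and {U,W}.
Stable partition: {S,Y} | {A,B,V} | {D,I,Z} | {U,W} — 4 equivalence classes.
State S belongs to the block {S,Y}, which has 2 states.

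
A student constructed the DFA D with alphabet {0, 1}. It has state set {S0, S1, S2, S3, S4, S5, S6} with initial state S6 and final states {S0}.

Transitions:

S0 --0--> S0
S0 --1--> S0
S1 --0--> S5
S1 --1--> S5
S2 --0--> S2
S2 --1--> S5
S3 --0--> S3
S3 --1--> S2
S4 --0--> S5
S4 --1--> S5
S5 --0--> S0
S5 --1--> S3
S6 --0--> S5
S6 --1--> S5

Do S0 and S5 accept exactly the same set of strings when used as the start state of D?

First remove the unreachable states {S1,S4}; 5 states remain.
P0 = {S0} | {S2,S3,S5,S6}.
Refine {S2,S3,S5,S6} on symbol 0: members go to different blocks, giving {S2,S3,S6} and {S5}.
Split {S2,S3,S6} by δ(·,0) → {S2,S3} and {S6}.
Refine {S2,S3} on symbol 1: members go to different blocks, giving {S2} and {S3}.
No further refinement is possible. Final partition (5 blocks): {S0} | {S2} | {S5} | {S6} | {S3}.
S0 and S5 end up in different blocks, so they are distinguishable. For instance, the string 'ε' is accepted from only S0.

No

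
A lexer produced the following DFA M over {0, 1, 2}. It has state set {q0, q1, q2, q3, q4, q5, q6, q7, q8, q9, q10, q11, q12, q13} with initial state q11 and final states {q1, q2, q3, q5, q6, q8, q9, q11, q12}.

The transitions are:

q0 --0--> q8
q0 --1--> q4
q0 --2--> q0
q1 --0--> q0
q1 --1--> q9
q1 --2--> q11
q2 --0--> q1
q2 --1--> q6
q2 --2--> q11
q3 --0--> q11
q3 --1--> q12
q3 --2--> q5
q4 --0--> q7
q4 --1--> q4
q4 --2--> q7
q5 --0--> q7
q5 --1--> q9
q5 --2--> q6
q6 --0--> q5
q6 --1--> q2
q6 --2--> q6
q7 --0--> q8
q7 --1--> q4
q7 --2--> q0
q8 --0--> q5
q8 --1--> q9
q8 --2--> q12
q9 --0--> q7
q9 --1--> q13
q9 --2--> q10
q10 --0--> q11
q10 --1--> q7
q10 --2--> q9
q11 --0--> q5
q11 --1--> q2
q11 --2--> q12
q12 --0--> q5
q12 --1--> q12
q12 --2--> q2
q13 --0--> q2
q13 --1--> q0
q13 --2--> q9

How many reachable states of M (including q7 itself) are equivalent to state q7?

Reachable states from the start: {q0,q1,q2,q4,q5,q6,q7,q8,q9,q10,q11,q12,q13}. Unreachable: {q3} — drop them.
Start with accepting vs non-accepting: {q1,q2,q5,q6,q8,q9,q11,q12} | {q0,q4,q7,q10,q13}.
On input 0, block {q1,q2,q5,q6,q8,q9,q11,q12} splits into {q2,q6,q8,q11,q12} and {q1,q5,q9}.
Refine {q2,q6,q8,q11,q12} on symbol 1: members go to different blocks, giving {q2,q6,q11,q12} and {q8}.
On input 0, block {q0,q4,q7,q10,q13} splits into {q0,q7} and {q10,q13} and {q4}.
On input 1, block {q1,q5,q9} splits into {q1,q5} and {q9}.
The partition is now stable with 7 blocks: {q2,q6,q11,q12} | {q0,q7} | {q1,q5} | {q8} | {q10,q13} | {q4} | {q9}.
State q7 belongs to the block {q0,q7}, which has 2 states.

2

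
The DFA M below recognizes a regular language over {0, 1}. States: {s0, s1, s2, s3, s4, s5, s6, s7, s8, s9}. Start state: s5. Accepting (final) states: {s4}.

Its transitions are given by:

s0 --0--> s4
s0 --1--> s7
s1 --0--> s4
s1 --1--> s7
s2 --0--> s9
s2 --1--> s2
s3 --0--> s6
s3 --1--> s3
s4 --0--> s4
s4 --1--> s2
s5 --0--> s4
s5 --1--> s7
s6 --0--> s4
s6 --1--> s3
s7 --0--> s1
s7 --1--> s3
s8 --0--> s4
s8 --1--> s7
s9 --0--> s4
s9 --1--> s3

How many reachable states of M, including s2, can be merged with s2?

Reachable states from the start: {s1,s2,s3,s4,s5,s6,s7,s9}. Unreachable: {s0,s8} — drop them.
P0 = {s4} | {s1,s2,s3,s5,s6,s7,s9}.
On input 0, block {s1,s2,s3,s5,s6,s7,s9} splits into {s1,s5,s6,s9} and {s2,s3,s7}.
The partition is now stable with 3 blocks: {s4} | {s1,s5,s6,s9} | {s2,s3,s7}.
The equivalence class containing s2 is {s2,s3,s7}, of size 3.

3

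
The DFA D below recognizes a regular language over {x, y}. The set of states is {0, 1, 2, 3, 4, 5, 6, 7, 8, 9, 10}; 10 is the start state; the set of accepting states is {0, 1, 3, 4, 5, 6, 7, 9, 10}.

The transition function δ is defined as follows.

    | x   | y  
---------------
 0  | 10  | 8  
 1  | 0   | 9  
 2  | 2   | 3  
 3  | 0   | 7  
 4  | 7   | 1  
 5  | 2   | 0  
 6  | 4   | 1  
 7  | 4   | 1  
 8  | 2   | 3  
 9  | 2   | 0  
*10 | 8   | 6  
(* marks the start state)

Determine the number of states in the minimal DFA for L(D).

7

States {5} cannot be reached from the start state, so discard them.
P0 = {0,1,3,4,6,7,9,10} | {2,8}.
On input x, block {0,1,3,4,6,7,9,10} splits into {0,1,3,4,6,7} and {9,10}.
On input x, block {0,1,3,4,6,7} splits into {1,3,4,6,7} and {0}.
Refine {1,3,4,6,7} on symbol x: members go to different blocks, giving {4,6,7} and {1,3}.
Refine {9,10} on symbol y: members go to different blocks, giving {9} and {10}.
Split {1,3} by δ(·,y) → {1} and {3}.
The partition is now stable with 7 blocks: {4,6,7} | {2,8} | {9} | {0} | {1} | {10} | {3}.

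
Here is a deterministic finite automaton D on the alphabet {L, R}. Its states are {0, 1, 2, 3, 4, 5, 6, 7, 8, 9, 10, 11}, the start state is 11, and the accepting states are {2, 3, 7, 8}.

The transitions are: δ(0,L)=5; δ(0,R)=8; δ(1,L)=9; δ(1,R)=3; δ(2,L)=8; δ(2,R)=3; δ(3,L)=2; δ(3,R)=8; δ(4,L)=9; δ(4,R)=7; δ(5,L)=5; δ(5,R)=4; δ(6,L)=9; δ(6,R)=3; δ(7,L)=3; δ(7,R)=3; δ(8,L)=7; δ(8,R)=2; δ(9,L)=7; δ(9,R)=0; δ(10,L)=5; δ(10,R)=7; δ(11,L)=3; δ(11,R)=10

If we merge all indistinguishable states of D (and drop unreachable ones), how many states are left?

5

Reachable states from the start: {0,2,3,4,5,7,8,9,10,11}. Unreachable: {1,6} — drop them.
P0 = {2,3,7,8} | {0,4,5,9,10,11}.
On input L, block {0,4,5,9,10,11} splits into {0,4,5,10} and {9,11}.
Split {0,4,5,10} by δ(·,L) → {0,5,10} and {4}.
Refine {0,5,10} on symbol R: members go to different blocks, giving {0,10} and {5}.
No further refinement is possible. Final partition (5 blocks): {2,3,7,8} | {0,10} | {9,11} | {4} | {5}.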